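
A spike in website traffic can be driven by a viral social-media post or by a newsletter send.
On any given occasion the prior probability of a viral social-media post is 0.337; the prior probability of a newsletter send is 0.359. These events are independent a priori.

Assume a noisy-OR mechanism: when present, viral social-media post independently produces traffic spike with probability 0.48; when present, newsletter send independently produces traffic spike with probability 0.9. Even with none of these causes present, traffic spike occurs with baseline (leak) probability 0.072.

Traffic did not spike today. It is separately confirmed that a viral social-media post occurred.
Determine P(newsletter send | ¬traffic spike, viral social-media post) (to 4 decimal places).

Under noisy-OR, P(traffic spike | causes) = 1 − (1−0.072)·∏(1−qᵢ) over the active causes.
Sum P(¬traffic spike|·) weighted by the priors over both values of newsletter send:
  P(¬traffic spike | viral social-media post) = 0.48256*0.641 + 0.048256*0.359
        = 0.309321 + 0.017324 = 0.326645
Configurations with newsletter send contribute 0.017324, so
  P(newsletter send | ¬traffic spike, viral social-media post) = 0.017324 / 0.326645 ≈ 0.0530

P(newsletter send | ¬traffic spike, viral social-media post) ≈ 0.0530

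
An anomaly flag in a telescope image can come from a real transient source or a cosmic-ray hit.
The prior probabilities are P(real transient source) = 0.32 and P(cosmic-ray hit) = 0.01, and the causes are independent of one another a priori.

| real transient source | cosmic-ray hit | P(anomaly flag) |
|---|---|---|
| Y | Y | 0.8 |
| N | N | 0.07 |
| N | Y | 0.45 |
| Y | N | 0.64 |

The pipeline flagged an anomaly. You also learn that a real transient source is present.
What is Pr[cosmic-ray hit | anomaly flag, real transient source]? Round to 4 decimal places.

For the numerator, keep only cosmic-ray hit=true terms: 0.8·0.01 = 0.008000
Normalizer over all consistent configurations: 0.64·0.99 + 0.8·0.01 = 0.641600
P(cosmic-ray hit | anomaly flag, real transient source) = 0.008000/0.641600 ≈ 0.0125

Pr[cosmic-ray hit | anomaly flag, real transient source] ≈ 0.0125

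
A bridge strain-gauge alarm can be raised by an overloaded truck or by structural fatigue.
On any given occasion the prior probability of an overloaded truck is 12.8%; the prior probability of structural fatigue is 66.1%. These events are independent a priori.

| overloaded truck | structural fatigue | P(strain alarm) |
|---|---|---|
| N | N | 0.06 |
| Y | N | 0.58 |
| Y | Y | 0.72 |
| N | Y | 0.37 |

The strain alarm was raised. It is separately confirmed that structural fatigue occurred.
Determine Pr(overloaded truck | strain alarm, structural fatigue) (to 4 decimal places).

Numerator (weight on configurations with overloaded truck): 0.72×0.128 = 0.092160
Normalizer over all consistent configurations: 0.37×0.872 + 0.72×0.128 = 0.414800
Posterior = 0.092160 / 0.414800 ≈ 0.2222

Pr(overloaded truck | strain alarm, structural fatigue) ≈ 0.2222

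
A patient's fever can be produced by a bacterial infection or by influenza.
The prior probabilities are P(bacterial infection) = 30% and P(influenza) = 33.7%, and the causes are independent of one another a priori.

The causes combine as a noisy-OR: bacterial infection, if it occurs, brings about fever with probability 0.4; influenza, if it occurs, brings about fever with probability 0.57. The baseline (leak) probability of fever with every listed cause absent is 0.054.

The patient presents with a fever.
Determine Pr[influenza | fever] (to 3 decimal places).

Under noisy-OR, P(fever | causes) = 1 − (1−0.054)·∏(1−qᵢ) over the active causes.
For the numerator, keep only influenza=true terms: 0.139941 + 0.076425 = 0.216366
The normalizing constant is 0.054×0.7×0.663 + 0.59322×0.7×0.337 + 0.4324×0.3×0.663 + 0.755932×0.3×0.337 = 0.327431
Posterior = 0.216366 / 0.327431 ≈ 0.661

Pr[influenza | fever] ≈ 0.661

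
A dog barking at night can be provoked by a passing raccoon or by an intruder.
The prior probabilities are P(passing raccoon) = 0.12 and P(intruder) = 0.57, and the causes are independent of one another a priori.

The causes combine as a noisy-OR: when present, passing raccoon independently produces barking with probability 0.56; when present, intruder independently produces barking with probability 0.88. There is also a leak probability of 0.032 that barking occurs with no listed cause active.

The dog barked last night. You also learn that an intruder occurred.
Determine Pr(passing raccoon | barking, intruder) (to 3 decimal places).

Pr(passing raccoon | barking, intruder) ≈ 0.128

Under noisy-OR, P(barking | causes) = 1 − (1−0.032)·∏(1−qᵢ) over the active causes.
P(barking | intruder) = 0.88384*0.88 + 0.94889*0.12 = 0.777779 + 0.113867 = 0.891646
Of this, 0.113867 comes from 0.94889*0.12 (the passing raccoon=true cases).
Hence the posterior is 0.113867/0.891646 ≈ 0.128.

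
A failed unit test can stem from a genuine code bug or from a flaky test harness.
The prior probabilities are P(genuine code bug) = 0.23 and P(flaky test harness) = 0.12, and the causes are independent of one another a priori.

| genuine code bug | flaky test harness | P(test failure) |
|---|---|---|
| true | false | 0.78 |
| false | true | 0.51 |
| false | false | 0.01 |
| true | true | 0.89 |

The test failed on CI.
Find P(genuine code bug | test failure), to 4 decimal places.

Sum P(test failure|·) weighted by the priors over the 4 (genuine code bug, flaky test harness) configurations:
  P(test failure) = 0.01×0.77×0.88 + 0.51×0.77×0.12 + 0.78×0.23×0.88 + 0.89×0.23×0.12
        = 0.006776 + 0.047124 + 0.157872 + 0.024564 = 0.236336
The terms with genuine code bug present sum to 0.182436, so
  P(genuine code bug | test failure) = 0.182436 / 0.236336 ≈ 0.7719

P(genuine code bug | test failure) ≈ 0.7719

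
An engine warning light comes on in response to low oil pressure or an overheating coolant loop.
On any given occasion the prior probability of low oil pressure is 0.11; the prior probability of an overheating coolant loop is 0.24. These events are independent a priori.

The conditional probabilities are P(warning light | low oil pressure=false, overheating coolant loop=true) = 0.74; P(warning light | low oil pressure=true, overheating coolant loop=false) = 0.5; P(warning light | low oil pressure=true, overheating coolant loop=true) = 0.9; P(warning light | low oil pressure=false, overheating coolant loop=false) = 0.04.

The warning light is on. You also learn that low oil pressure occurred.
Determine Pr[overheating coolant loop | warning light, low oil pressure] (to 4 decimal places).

Pr[overheating coolant loop | warning light, low oil pressure] ≈ 0.3624

Numerator (weight on configurations with overheating coolant loop): 0.9×0.24 = 0.216000
The normalizing constant is 0.5×0.76 + 0.9×0.24 = 0.596000
Posterior = 0.216000 / 0.596000 ≈ 0.3624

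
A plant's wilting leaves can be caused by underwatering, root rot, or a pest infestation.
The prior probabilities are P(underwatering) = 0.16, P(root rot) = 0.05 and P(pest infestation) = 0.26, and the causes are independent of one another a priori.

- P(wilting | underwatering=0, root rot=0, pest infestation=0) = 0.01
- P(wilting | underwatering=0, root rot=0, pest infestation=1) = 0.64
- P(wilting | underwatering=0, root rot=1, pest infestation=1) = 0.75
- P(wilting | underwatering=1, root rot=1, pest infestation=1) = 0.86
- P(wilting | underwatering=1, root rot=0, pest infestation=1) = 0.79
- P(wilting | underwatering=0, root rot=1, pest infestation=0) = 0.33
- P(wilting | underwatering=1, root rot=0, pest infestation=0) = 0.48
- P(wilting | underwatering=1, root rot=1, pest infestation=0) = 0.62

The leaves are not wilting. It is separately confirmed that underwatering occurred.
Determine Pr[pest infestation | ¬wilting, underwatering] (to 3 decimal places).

P(¬wilting | underwatering) = 0.52×0.95×0.74 + 0.21×0.95×0.26 + 0.38×0.05×0.74 + 0.14×0.05×0.26 = 0.365560 + 0.051870 + 0.014060 + 0.001820 = 0.433310
Restricting to configurations with pest infestation present: 0.051870 + 0.001820 = 0.053690.
P(pest infestation | ¬wilting, underwatering) = 0.053690 / 0.433310 ≈ 0.124

Pr[pest infestation | ¬wilting, underwatering] ≈ 0.124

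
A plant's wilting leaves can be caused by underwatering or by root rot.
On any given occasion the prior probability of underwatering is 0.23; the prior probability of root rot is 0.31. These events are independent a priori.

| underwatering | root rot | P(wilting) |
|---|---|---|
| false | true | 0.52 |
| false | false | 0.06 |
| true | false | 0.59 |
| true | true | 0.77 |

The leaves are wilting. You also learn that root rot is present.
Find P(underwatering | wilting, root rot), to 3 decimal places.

P(underwatering | wilting, root rot) ≈ 0.307

By total probability over both values of underwatering:
  P(wilting | root rot) = 0.52*0.77 + 0.77*0.23
        = 0.400400 + 0.177100 = 0.577500
Keeping only the underwatering-present terms gives 0.177100, so
  P(underwatering | wilting, root rot) = 0.177100 / 0.577500 ≈ 0.307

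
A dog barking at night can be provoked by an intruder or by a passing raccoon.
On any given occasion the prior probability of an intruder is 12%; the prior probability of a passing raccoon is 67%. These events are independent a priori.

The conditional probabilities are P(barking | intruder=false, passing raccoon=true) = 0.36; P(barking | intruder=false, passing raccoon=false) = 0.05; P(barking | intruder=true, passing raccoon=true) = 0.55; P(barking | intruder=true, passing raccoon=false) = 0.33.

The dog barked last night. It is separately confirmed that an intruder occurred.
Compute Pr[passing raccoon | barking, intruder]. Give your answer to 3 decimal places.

Pr[passing raccoon | barking, intruder] ≈ 0.772

P(barking | intruder) = 0.33·0.33 + 0.55·0.67 = 0.108900 + 0.368500 = 0.477400
The passing raccoon-present share is 0.55·0.67 = 0.368500.
Hence the posterior is 0.368500/0.477400 ≈ 0.772.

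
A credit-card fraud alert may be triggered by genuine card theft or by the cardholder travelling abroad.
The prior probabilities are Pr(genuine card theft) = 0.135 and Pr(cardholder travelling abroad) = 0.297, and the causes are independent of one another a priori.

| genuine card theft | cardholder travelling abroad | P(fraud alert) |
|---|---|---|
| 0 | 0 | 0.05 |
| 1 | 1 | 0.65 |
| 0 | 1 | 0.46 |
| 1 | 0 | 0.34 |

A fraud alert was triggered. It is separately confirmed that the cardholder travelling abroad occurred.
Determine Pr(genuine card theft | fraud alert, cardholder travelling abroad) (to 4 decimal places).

Pr(genuine card theft | fraud alert, cardholder travelling abroad) ≈ 0.1807

P(fraud alert | cardholder travelling abroad) = 0.46·0.865 + 0.65·0.135 = 0.397900 + 0.087750 = 0.485650
Restricting to configurations with genuine card theft present: 0.65·0.135 = 0.087750.
So P(genuine card theft | fraud alert, cardholder travelling abroad) = 0.087750/0.485650 ≈ 0.1807.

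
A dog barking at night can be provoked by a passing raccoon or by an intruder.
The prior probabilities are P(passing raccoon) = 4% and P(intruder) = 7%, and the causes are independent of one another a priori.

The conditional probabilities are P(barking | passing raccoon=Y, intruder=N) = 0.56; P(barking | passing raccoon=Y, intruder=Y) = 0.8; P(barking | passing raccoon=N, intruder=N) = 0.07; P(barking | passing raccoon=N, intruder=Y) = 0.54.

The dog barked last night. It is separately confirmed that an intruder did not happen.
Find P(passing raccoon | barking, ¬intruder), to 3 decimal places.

P(passing raccoon | barking, ¬intruder) ≈ 0.250

P(barking | ¬intruder) = 0.07·0.96 + 0.56·0.04 = 0.067200 + 0.022400 = 0.089600
The passing raccoon-present share is 0.56·0.04 = 0.022400.
Hence the posterior is 0.022400/0.089600 ≈ 0.250.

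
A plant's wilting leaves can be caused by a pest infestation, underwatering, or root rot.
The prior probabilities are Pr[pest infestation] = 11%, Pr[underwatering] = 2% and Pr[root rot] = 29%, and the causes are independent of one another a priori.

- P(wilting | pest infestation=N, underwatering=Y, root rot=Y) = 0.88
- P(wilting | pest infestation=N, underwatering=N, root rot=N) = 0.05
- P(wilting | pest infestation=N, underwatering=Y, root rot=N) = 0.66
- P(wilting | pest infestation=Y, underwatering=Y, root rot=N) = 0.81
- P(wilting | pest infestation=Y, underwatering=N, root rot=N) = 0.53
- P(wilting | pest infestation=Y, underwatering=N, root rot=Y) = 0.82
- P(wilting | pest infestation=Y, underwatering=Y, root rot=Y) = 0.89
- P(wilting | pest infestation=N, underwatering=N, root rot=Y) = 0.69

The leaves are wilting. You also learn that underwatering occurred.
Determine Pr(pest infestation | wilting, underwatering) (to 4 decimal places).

Pr(pest infestation | wilting, underwatering) ≈ 0.1246

For the numerator, keep only pest infestation=true terms: 0.063261 + 0.028391 = 0.091652
Denominator P(wilting | underwatering): 0.66·0.89·0.71 + 0.88·0.89·0.29 + 0.81·0.11·0.71 + 0.89·0.11·0.29 = 0.735834
P(pest infestation | wilting, underwatering) = 0.091652/0.735834 ≈ 0.1246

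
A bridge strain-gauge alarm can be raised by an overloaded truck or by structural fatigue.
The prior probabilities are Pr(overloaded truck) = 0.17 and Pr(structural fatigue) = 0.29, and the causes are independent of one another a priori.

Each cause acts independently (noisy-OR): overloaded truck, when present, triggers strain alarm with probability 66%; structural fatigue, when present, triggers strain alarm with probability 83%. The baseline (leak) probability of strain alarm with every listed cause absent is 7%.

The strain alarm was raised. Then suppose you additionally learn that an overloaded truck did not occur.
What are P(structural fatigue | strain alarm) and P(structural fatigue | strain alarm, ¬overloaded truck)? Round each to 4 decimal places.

Under noisy-OR, P(strain alarm | causes) = 1 − (1−0.07)·∏(1−qᵢ) over the active causes.
Enumerate the 4 (overloaded truck, structural fatigue) configurations and weight by the priors:
  P(strain alarm) = 0.07*0.83*0.71 + 0.8419*0.83*0.29 + 0.6838*0.17*0.71 + 0.946246*0.17*0.29
        = 0.041251 + 0.202645 + 0.082535 + 0.046650 = 0.373081
The terms with structural fatigue present sum to 0.249295, so
  P(structural fatigue | strain alarm) = 0.249295 / 0.373081 ≈ 0.6682

Now condition on the additional information:
Numerator (weight on configurations with structural fatigue): 0.8419*0.29 = 0.244151
Denominator P(strain alarm | ¬overloaded truck): 0.07*0.71 + 0.8419*0.29 = 0.293851
P(structural fatigue | strain alarm, ¬overloaded truck) = 0.244151/0.293851 ≈ 0.8309

P(structural fatigue | strain alarm) ≈ 0.6682; P(structural fatigue | strain alarm, ¬overloaded truck) ≈ 0.8309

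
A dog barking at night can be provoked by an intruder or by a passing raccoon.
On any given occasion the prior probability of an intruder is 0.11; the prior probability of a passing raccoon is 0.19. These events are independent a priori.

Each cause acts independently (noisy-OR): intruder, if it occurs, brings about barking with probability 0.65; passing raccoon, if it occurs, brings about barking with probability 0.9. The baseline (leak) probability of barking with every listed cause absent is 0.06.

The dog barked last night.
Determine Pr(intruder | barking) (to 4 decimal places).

Under noisy-OR, P(barking | causes) = 1 − (1−0.06)·∏(1−qᵢ) over the active causes.
By total probability over the 4 (intruder, passing raccoon) configurations:
  P(barking) = 0.06×0.89×0.81 + 0.906×0.89×0.19 + 0.671×0.11×0.81 + 0.9671×0.11×0.19
        = 0.043254 + 0.153205 + 0.059786 + 0.020212 = 0.276457
The terms with intruder present sum to 0.079998, so
  P(intruder | barking) = 0.079998 / 0.276457 ≈ 0.2894

Pr(intruder | barking) ≈ 0.2894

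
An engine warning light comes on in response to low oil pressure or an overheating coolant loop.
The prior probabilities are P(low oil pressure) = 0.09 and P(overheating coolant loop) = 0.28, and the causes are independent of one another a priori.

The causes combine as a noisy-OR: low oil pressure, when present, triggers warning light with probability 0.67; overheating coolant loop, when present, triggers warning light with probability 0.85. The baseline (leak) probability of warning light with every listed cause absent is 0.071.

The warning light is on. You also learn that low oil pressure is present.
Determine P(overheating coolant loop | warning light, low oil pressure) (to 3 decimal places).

Under noisy-OR, P(warning light | causes) = 1 − (1−0.071)·∏(1−qᵢ) over the active causes.
By total probability over both values of overheating coolant loop:
  P(warning light | low oil pressure) = 0.69343*0.72 + 0.954014*0.28
        = 0.499270 + 0.267124 = 0.766394
Keeping only the overheating coolant loop-present terms gives 0.267124, so
  P(overheating coolant loop | warning light, low oil pressure) = 0.267124 / 0.766394 ≈ 0.349

P(overheating coolant loop | warning light, low oil pressure) ≈ 0.349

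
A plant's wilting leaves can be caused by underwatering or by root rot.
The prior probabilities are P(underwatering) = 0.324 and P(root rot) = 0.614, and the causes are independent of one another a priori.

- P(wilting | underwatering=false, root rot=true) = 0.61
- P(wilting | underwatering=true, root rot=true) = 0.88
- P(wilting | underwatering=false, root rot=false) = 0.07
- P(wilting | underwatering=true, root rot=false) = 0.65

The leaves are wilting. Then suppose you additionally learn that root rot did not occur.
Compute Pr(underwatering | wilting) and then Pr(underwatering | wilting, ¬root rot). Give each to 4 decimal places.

For the numerator, keep only underwatering=true terms: 0.081292 + 0.175064 = 0.256356
Normalizer over all consistent configurations: 0.07*0.676*0.386 + 0.61*0.676*0.614 + 0.65*0.324*0.386 + 0.88*0.324*0.614 = 0.527811
Posterior = 0.256356 / 0.527811 ≈ 0.4857

With the extra evidence:
P(wilting | ¬root rot) = 0.07·0.676 + 0.65·0.324 = 0.047320 + 0.210600 = 0.257920
Of this, 0.210600 comes from 0.65·0.324 (the underwatering=true cases).
P(underwatering | wilting, ¬root rot) = 0.210600 / 0.257920 ≈ 0.8165
Ruling out root rot raises the posterior on underwatering — the flip side of explaining away.

Pr(underwatering | wilting) ≈ 0.4857; Pr(underwatering | wilting, ¬root rot) ≈ 0.8165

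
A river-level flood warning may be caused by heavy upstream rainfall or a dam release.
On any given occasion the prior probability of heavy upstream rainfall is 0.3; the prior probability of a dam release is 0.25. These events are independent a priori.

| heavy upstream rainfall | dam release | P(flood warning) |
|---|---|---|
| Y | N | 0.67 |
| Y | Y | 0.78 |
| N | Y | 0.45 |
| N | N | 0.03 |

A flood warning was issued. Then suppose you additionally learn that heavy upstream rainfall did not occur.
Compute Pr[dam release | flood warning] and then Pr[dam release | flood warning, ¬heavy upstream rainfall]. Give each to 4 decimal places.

Pr[dam release | flood warning] ≈ 0.4519; Pr[dam release | flood warning, ¬heavy upstream rainfall] ≈ 0.8333

For the numerator, keep only dam release=true terms: 0.078750 + 0.058500 = 0.137250
Denominator P(flood warning): 0.03×0.7×0.75 + 0.45×0.7×0.25 + 0.67×0.3×0.75 + 0.78×0.3×0.25 = 0.303750
Posterior = 0.137250 / 0.303750 ≈ 0.4519

Now condition on the additional information:
P(flood warning | ¬heavy upstream rainfall) = 0.03×0.75 + 0.45×0.25 = 0.022500 + 0.112500 = 0.135000
Of this, 0.112500 comes from 0.45×0.25 (the dam release=true cases).
Hence the posterior is 0.112500/0.135000 ≈ 0.8333.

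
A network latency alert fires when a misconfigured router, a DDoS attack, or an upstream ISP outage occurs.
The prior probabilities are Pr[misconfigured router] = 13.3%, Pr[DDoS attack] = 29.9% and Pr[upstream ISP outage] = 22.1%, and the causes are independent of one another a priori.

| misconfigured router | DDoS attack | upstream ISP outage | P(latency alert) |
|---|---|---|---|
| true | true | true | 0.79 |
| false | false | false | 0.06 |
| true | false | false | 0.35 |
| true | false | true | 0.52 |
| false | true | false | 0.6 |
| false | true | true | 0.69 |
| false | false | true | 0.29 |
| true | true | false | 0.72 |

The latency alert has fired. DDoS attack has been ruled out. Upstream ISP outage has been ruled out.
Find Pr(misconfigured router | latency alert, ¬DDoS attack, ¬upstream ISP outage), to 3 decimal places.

For the numerator, keep only misconfigured router=true terms: 0.35*0.133 = 0.046550
Denominator P(latency alert | ¬DDoS attack, ¬upstream ISP outage): 0.06*0.867 + 0.35*0.133 = 0.098570
P(misconfigured router | latency alert, ¬DDoS attack, ¬upstream ISP outage) = 0.046550/0.098570 ≈ 0.472

Pr(misconfigured router | latency alert, ¬DDoS attack, ¬upstream ISP outage) ≈ 0.472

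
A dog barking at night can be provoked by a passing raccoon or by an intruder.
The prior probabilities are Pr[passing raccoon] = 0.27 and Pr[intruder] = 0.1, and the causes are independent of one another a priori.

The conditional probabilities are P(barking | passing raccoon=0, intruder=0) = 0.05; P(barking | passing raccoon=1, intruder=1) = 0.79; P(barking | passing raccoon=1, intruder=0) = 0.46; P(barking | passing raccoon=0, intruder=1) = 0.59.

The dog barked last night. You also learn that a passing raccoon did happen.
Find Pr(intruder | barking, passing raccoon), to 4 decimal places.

Pr(intruder | barking, passing raccoon) ≈ 0.1602

Weight on intruder=true, given the evidence: 0.79×0.1 = 0.079000
Normalizer over all consistent configurations: 0.46×0.9 + 0.79×0.1 = 0.493000
P(intruder | barking, passing raccoon) = 0.079000/0.493000 ≈ 0.1602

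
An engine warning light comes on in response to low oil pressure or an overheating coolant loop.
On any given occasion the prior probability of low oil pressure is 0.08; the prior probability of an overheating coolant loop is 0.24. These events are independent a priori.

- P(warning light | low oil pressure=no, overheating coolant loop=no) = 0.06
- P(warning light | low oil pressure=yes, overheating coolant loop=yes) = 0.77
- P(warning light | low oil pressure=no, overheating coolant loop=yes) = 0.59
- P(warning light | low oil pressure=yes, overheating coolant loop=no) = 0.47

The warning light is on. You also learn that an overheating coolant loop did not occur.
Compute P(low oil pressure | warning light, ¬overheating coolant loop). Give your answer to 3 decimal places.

P(warning light | ¬overheating coolant loop) = 0.06*0.92 + 0.47*0.08 = 0.055200 + 0.037600 = 0.092800
Restricting to configurations with low oil pressure present: 0.47*0.08 = 0.037600.
P(low oil pressure | warning light, ¬overheating coolant loop) = 0.037600 / 0.092800 ≈ 0.405

P(low oil pressure | warning light, ¬overheating coolant loop) ≈ 0.405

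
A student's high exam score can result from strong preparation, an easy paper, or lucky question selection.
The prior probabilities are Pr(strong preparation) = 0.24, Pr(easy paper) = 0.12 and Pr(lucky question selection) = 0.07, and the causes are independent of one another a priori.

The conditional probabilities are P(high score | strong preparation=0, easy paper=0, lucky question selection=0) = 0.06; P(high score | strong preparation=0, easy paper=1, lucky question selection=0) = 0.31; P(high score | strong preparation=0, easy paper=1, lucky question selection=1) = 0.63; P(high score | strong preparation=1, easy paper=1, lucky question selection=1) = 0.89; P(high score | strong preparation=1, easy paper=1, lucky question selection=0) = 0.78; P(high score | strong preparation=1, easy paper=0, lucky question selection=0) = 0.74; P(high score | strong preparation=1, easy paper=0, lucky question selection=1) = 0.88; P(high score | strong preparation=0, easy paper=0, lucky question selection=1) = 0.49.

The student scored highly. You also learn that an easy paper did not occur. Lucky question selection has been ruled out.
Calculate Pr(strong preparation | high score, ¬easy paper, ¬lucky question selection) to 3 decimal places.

Pr(strong preparation | high score, ¬easy paper, ¬lucky question selection) ≈ 0.796

Sum P(high score|·) weighted by the priors over both values of strong preparation:
  P(high score | ¬easy paper, ¬lucky question selection) = 0.06·0.76 + 0.74·0.24
        = 0.045600 + 0.177600 = 0.223200
Keeping only the strong preparation-present terms gives 0.177600, so
  P(strong preparation | high score, ¬easy paper, ¬lucky question selection) = 0.177600 / 0.223200 ≈ 0.796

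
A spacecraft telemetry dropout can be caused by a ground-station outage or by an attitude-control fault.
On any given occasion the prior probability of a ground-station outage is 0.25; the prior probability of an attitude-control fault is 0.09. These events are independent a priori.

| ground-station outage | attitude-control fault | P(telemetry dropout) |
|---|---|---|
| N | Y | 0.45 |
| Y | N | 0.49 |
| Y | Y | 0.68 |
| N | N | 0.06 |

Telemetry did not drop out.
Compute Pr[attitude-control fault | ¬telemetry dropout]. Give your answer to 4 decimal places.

Sum P(¬telemetry dropout|·) weighted by the priors over the 4 (ground-station outage, attitude-control fault) configurations:
  P(¬telemetry dropout) = 0.94·0.75·0.91 + 0.55·0.75·0.09 + 0.51·0.25·0.91 + 0.32·0.25·0.09
        = 0.641550 + 0.037125 + 0.116025 + 0.007200 = 0.801900
Configurations with attitude-control fault contribute 0.044325, so
  P(attitude-control fault | ¬telemetry dropout) = 0.044325 / 0.801900 ≈ 0.0553

Pr[attitude-control fault | ¬telemetry dropout] ≈ 0.0553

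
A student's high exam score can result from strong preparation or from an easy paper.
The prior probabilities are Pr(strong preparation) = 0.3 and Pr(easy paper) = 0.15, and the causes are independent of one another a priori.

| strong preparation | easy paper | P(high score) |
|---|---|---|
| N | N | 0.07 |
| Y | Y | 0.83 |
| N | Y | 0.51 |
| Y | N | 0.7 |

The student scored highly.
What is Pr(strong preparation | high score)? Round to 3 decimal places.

Pr(strong preparation | high score) ≈ 0.694

Sum P(high score|·) weighted by the priors over the 4 (strong preparation, easy paper) configurations:
  P(high score) = 0.07×0.7×0.85 + 0.51×0.7×0.15 + 0.7×0.3×0.85 + 0.83×0.3×0.15
        = 0.041650 + 0.053550 + 0.178500 + 0.037350 = 0.311050
Keeping only the strong preparation-present terms gives 0.215850, so
  P(strong preparation | high score) = 0.215850 / 0.311050 ≈ 0.694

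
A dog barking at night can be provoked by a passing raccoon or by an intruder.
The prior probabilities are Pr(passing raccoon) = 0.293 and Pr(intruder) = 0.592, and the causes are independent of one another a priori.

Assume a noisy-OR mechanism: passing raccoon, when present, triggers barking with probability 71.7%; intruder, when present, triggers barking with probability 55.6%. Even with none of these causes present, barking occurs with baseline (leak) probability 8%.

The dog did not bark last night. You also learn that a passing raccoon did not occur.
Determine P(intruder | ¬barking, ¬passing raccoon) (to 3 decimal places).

P(intruder | ¬barking, ¬passing raccoon) ≈ 0.392

Under noisy-OR, P(barking | causes) = 1 − (1−0.08)·∏(1−qᵢ) over the active causes.
Sum P(¬barking|·) weighted by the priors over both values of intruder:
  P(¬barking | ¬passing raccoon) = 0.92*0.408 + 0.40848*0.592
        = 0.375360 + 0.241820 = 0.617180
The terms with intruder present sum to 0.241820, so
  P(intruder | ¬barking, ¬passing raccoon) = 0.241820 / 0.617180 ≈ 0.392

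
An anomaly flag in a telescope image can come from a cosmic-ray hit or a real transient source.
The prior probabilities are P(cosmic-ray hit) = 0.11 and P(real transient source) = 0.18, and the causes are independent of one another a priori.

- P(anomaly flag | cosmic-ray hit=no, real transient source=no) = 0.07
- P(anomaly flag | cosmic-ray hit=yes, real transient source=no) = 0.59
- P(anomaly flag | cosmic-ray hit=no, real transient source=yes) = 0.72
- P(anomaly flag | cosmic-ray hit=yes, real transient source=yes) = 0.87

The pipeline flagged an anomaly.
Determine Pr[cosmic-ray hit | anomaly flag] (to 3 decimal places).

Pr[cosmic-ray hit | anomaly flag] ≈ 0.297

Enumerate the 4 (cosmic-ray hit, real transient source) configurations and weight by the priors:
  P(anomaly flag) = 0.07*0.89*0.82 + 0.72*0.89*0.18 + 0.59*0.11*0.82 + 0.87*0.11*0.18
        = 0.051086 + 0.115344 + 0.053218 + 0.017226 = 0.236874
The terms with cosmic-ray hit present sum to 0.070444, so
  P(cosmic-ray hit | anomaly flag) = 0.070444 / 0.236874 ≈ 0.297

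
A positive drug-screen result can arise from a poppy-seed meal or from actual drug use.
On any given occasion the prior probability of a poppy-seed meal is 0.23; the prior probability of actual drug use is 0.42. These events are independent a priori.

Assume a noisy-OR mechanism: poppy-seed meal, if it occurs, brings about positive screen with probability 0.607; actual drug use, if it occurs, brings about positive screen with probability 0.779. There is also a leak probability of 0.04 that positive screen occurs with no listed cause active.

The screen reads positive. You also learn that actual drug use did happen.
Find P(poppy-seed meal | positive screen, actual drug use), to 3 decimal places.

P(poppy-seed meal | positive screen, actual drug use) ≈ 0.258

Under noisy-OR, P(positive screen | causes) = 1 − (1−0.04)·∏(1−qᵢ) over the active causes.
Numerator (weight on configurations with poppy-seed meal): 0.916621×0.23 = 0.210823
The normalizing constant is 0.78784×0.77 + 0.916621×0.23 = 0.817460
P(poppy-seed meal | positive screen, actual drug use) = 0.210823/0.817460 ≈ 0.258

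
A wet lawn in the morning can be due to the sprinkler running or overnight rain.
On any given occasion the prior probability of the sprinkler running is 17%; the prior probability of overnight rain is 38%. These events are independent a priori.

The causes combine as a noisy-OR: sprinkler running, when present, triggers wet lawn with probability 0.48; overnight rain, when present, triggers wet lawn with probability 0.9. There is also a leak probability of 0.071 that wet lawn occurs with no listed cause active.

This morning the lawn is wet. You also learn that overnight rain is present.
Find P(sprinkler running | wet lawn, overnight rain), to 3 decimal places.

Under noisy-OR, P(wet lawn | causes) = 1 − (1−0.071)·∏(1−qᵢ) over the active causes.
Enumerate both values of sprinkler running and weight by the priors:
  P(wet lawn | overnight rain) = 0.9071×0.83 + 0.951692×0.17
        = 0.752893 + 0.161788 = 0.914681
Keeping only the sprinkler running-present terms gives 0.161788, so
  P(sprinkler running | wet lawn, overnight rain) = 0.161788 / 0.914681 ≈ 0.177

P(sprinkler running | wet lawn, overnight rain) ≈ 0.177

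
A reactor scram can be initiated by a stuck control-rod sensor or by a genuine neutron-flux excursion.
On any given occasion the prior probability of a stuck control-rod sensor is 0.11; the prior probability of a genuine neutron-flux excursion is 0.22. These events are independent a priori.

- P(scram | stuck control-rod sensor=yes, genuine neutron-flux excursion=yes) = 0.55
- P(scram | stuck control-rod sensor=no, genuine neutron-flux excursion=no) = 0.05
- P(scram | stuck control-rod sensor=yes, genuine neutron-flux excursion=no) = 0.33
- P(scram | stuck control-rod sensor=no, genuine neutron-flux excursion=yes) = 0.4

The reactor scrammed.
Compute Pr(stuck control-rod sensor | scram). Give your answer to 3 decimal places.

Weight on stuck control-rod sensor=true, given the evidence: 0.028314 + 0.013310 = 0.041624
Denominator P(scram): 0.05*0.89*0.78 + 0.4*0.89*0.22 + 0.33*0.11*0.78 + 0.55*0.11*0.22 = 0.154654
Posterior = 0.041624 / 0.154654 ≈ 0.269

Pr(stuck control-rod sensor | scram) ≈ 0.269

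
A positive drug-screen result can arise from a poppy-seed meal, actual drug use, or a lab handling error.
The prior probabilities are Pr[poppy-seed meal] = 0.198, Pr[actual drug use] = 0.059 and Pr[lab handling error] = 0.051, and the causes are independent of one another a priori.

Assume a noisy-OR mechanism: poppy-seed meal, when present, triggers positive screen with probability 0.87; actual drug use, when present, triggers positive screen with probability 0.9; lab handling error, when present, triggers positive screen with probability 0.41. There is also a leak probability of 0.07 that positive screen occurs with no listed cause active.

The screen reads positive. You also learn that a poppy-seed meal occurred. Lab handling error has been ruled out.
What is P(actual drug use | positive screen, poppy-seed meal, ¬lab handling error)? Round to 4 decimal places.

Under noisy-OR, P(positive screen | causes) = 1 − (1−0.07)·∏(1−qᵢ) over the active causes.
P(positive screen | poppy-seed meal, ¬lab handling error) = 0.8791×0.941 + 0.98791×0.059 = 0.827233 + 0.058287 = 0.885520
Of this, 0.058287 comes from 0.98791×0.059 (the actual drug use=true cases).
So P(actual drug use | positive screen, poppy-seed meal, ¬lab handling error) = 0.058287/0.885520 ≈ 0.0658.

P(actual drug use | positive screen, poppy-seed meal, ¬lab handling error) ≈ 0.0658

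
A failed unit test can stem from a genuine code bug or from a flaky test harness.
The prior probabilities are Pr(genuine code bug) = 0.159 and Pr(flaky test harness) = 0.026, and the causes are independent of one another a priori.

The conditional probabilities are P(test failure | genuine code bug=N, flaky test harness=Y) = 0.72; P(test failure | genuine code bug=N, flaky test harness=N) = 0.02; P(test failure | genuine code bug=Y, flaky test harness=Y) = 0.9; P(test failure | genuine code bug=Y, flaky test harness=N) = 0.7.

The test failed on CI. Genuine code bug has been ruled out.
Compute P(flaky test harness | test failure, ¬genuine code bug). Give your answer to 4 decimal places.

P(test failure | ¬genuine code bug) = 0.02·0.974 + 0.72·0.026 = 0.019480 + 0.018720 = 0.038200
Of this, 0.018720 comes from 0.72·0.026 (the flaky test harness=true cases).
P(flaky test harness | test failure, ¬genuine code bug) = 0.018720 / 0.038200 ≈ 0.4901

P(flaky test harness | test failure, ¬genuine code bug) ≈ 0.4901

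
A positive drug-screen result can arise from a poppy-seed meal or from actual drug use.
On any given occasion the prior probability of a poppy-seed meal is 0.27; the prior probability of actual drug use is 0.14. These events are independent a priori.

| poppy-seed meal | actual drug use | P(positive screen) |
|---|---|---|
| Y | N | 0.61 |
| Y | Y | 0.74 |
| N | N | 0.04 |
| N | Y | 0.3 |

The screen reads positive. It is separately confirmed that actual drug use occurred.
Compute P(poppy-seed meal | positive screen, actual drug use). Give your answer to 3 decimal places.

P(poppy-seed meal | positive screen, actual drug use) ≈ 0.477

P(positive screen | actual drug use) = 0.3*0.73 + 0.74*0.27 = 0.219000 + 0.199800 = 0.418800
The poppy-seed meal-present share is 0.74*0.27 = 0.199800.
So P(poppy-seed meal | positive screen, actual drug use) = 0.199800/0.418800 ≈ 0.477.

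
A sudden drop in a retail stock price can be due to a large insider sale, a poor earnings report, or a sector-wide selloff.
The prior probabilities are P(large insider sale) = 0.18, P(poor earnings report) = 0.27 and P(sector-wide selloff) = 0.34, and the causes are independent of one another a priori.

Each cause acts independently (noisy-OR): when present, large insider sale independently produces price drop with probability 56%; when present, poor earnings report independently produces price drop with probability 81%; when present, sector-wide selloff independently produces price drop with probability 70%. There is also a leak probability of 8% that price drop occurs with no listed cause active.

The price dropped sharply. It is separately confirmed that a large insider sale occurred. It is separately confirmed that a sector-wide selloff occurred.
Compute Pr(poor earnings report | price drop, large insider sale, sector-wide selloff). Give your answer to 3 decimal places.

Pr(poor earnings report | price drop, large insider sale, sector-wide selloff) ≈ 0.291

Under noisy-OR, P(price drop | causes) = 1 − (1−0.08)·∏(1−qᵢ) over the active causes.
Weight on poor earnings report=true, given the evidence: 0.976926*0.27 = 0.263770
Normalizer over all consistent configurations: 0.87856*0.73 + 0.976926*0.27 = 0.905119
P(poor earnings report | price drop, large insider sale, sector-wide selloff) = 0.263770/0.905119 ≈ 0.291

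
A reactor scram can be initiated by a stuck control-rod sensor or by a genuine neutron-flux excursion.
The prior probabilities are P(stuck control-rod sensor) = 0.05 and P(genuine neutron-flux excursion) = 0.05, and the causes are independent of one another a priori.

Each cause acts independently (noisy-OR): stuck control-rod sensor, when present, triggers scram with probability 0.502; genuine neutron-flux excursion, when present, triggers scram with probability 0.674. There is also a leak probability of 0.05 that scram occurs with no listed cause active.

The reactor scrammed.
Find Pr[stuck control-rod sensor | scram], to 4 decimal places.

Pr[stuck control-rod sensor | scram] ≈ 0.2584

Under noisy-OR, P(scram | causes) = 1 − (1−0.05)·∏(1−qᵢ) over the active causes.
By total probability over the 4 (stuck control-rod sensor, genuine neutron-flux excursion) configurations:
  P(scram) = 0.05×0.95×0.95 + 0.6903×0.95×0.05 + 0.5269×0.05×0.95 + 0.845769×0.05×0.05
        = 0.045125 + 0.032789 + 0.025028 + 0.002114 = 0.105056
Configurations with stuck control-rod sensor contribute 0.027142, so
  P(stuck control-rod sensor | scram) = 0.027142 / 0.105056 ≈ 0.2584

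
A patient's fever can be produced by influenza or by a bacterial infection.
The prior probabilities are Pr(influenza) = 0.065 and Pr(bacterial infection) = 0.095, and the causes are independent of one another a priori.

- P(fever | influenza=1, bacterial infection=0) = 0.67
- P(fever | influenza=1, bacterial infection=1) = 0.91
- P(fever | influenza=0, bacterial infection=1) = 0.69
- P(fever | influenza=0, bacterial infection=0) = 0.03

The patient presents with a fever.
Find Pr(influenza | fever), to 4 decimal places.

Pr(influenza | fever) ≈ 0.3419

Enumerate the 4 (influenza, bacterial infection) configurations and weight by the priors:
  P(fever) = 0.03*0.935*0.905 + 0.69*0.935*0.095 + 0.67*0.065*0.905 + 0.91*0.065*0.095
        = 0.025385 + 0.061289 + 0.039413 + 0.005619 = 0.131706
Configurations with influenza contribute 0.045032, so
  P(influenza | fever) = 0.045032 / 0.131706 ≈ 0.3419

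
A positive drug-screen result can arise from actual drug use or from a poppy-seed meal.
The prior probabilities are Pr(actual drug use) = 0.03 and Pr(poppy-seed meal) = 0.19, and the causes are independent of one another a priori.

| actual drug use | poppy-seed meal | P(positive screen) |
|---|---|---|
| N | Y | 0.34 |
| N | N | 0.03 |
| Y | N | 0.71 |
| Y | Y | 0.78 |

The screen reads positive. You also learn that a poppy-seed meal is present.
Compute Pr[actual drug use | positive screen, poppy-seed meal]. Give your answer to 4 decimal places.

Pr[actual drug use | positive screen, poppy-seed meal] ≈ 0.0663

By total probability over both values of actual drug use:
  P(positive screen | poppy-seed meal) = 0.34*0.97 + 0.78*0.03
        = 0.329800 + 0.023400 = 0.353200
Keeping only the actual drug use-present terms gives 0.023400, so
  P(actual drug use | positive screen, poppy-seed meal) = 0.023400 / 0.353200 ≈ 0.0663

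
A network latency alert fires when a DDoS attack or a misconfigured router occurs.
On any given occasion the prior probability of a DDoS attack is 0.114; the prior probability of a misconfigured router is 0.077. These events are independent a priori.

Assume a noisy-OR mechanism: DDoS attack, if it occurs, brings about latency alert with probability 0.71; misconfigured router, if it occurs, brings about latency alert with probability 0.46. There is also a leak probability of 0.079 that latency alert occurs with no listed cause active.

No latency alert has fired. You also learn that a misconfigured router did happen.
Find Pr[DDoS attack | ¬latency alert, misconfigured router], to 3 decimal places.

Pr[DDoS attack | ¬latency alert, misconfigured router] ≈ 0.036

Under noisy-OR, P(latency alert | causes) = 1 − (1−0.079)·∏(1−qᵢ) over the active causes.
Weight on DDoS attack=true, given the evidence: 0.144229×0.114 = 0.016442
Normalizer over all consistent configurations: 0.49734×0.886 + 0.144229×0.114 = 0.457085
P(DDoS attack | ¬latency alert, misconfigured router) = 0.016442/0.457085 ≈ 0.036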